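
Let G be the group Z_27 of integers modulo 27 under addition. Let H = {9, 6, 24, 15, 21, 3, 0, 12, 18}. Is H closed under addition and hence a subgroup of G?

Yes

|H| = 9 divides |G| = 27, consistent with Lagrange.
H contains the identity, every element's inverse is in H, and H is closed under +: it is a subgroup.
In fact H = ⟨3⟩.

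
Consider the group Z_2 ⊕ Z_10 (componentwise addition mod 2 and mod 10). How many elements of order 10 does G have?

An element (a,b) has order lcm(ord(a), ord(b)); count pairs with lcm equal to 10.
Enumerating gives 12 such elements.

12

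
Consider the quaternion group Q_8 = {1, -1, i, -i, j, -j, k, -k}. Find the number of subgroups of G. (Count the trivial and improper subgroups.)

|G| = 8, so by Lagrange every subgroup order divides 8. Divisors: 1, 2, 4, 8.
Subgroups by order — order 1: 1; order 2: 1; order 4: 3; order 8: 1.
Total: 1 + 1 + 3 + 1 = 6.

6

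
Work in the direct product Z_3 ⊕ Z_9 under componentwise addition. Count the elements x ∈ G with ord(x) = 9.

An element (a,b) has order lcm(ord(a), ord(b)); count pairs with lcm equal to 9.
Enumerating gives 18 such elements.

18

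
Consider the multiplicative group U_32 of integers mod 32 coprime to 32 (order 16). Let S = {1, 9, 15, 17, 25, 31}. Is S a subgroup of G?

No

|S| = 6 does not divide |G| = 16, so by Lagrange S is not a subgroup.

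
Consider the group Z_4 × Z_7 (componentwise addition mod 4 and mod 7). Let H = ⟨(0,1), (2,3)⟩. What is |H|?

14

|⟨(0,1)⟩| = 7 and |⟨(2,3)⟩| = 14, so |H| is a multiple of lcm(7, 14) = 14 and divides |G| = 28.
Closing under the operation: H = {(0,0), (0,1), (0,2), (0,3), (0,4), (0,5), (0,6), (2,0), (2,1), (2,2), (2,3), (2,4), (2,5), (2,6)}, so |H| = 14.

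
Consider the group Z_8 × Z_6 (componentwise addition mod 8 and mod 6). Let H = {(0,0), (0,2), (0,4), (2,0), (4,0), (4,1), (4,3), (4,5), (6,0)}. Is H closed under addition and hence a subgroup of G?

No

|H| = 9 does not divide |G| = 48, so by Lagrange H is not a subgroup.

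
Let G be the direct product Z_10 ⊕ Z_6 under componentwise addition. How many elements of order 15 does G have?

An element (a,b) has order lcm(ord(a), ord(b)); count pairs with lcm equal to 15.
Enumerating gives 8 such elements.

8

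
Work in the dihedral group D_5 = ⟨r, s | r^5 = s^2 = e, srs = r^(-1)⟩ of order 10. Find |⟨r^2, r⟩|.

|⟨r^2⟩| = 5 and |⟨r⟩| = 5, so |H| is a multiple of lcm(5, 5) = 5 and divides |G| = 10.
Closing under the operation: H = {e, r, r^2, r^3, r^4}, so |H| = 5.

5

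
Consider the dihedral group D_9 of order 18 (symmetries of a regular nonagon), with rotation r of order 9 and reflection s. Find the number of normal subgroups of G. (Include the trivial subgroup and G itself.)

4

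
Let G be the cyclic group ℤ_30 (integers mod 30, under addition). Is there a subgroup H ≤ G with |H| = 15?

Yes

15 | 30. A subgroup of order 15 is {0, 2, 4, 6, 8, 10, 12, 14, 16, 18, 20, 22, 24, 26, 28}.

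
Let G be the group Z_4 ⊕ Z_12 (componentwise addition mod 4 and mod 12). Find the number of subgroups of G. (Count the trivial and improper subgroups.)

30

|G| = 48, so by Lagrange every subgroup order divides 48. Divisors: 1, 2, 3, 4, 6, 8, 12, 16, 24, 48.
Subgroups by order — order 1: 1; order 2: 3; order 3: 1; order 4: 7; order 6: 3; order 8: 3; order 12: 7; order 16: 1; order 24: 3; order 48: 1.
Total: 1 + 3 + 1 + 7 + 3 + 3 + 7 + 1 + 3 + 1 = 30.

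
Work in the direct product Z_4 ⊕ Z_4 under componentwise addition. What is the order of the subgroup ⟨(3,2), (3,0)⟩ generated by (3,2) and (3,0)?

8

|⟨(3,2)⟩| = 4 and |⟨(3,0)⟩| = 4, so |H| is a multiple of lcm(4, 4) = 4 and divides |G| = 16.
Closing under the operation: H = {(0,0), (0,2), (1,0), (1,2), (2,0), (2,2), (3,0), (3,2)}, so |H| = 8.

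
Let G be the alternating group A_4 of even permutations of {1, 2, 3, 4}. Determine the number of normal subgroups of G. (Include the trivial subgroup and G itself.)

G has 10 subgroups. Checking conjugation-invariance by order — order 1: 1/1 normal; order 2: 0/3 normal; order 3: 0/4 normal; order 4: 1/1 normal; order 12: 1/1 normal.
Total normal subgroups: 3.

3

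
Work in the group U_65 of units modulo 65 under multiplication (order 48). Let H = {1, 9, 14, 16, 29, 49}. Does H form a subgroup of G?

No

16 ∈ H but its inverse 61 ∉ H, so H is not a subgroup.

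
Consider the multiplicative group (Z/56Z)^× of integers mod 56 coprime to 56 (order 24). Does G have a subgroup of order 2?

2 | 24. A subgroup of order 2 is {1, 13}.

Yes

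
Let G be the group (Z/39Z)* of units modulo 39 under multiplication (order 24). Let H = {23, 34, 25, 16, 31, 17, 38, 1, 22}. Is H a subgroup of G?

No

|H| = 9 does not divide |G| = 24, so by Lagrange H is not a subgroup.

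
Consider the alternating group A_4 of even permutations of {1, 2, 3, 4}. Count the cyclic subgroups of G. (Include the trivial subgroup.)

8

A cyclic subgroup of order d is generated by each of its φ(d) elements of order d, so the cyclic subgroups of order d number (#elements of order d)/φ(d).
Cyclic subgroups by order — order 1: 1; order 2: 3; order 3: 4.
Total: 8.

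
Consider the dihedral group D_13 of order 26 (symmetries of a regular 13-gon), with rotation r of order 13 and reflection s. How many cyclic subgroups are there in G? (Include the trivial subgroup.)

15

Group the elements of G by the cyclic subgroup they generate; each cyclic subgroup of order d accounts for φ(d) elements.
Cyclic subgroups by order — order 1: 1; order 2: 13; order 13: 1.
Total: 15.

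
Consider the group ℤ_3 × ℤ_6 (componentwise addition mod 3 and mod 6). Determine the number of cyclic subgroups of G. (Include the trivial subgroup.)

10

Group the elements of G by the cyclic subgroup they generate; each cyclic subgroup of order d accounts for φ(d) elements.
Cyclic subgroups by order — order 1: 1; order 2: 1; order 3: 4; order 6: 4.
Total: 10.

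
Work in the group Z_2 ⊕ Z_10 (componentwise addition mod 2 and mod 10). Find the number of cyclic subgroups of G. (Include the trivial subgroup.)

Group the elements of G by the cyclic subgroup they generate; each cyclic subgroup of order d accounts for φ(d) elements.
Cyclic subgroups by order — order 1: 1; order 2: 3; order 5: 1; order 10: 3.
Total: 8.

8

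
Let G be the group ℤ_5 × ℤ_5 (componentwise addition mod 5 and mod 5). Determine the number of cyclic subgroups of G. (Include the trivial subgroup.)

7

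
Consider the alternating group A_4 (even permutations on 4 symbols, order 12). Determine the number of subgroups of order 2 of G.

3

|G| = 12 and 2 | 12, so subgroups of order 2 are possible by Lagrange.
The subgroups of order 2 are: {e, (1 2)(3 4)}; {e, (1 3)(2 4)}; {e, (1 4)(2 3)}.
So G has 3 subgroups of order 2.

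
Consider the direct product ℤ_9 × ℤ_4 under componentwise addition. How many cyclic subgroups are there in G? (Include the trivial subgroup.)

9

Group the elements of G by the cyclic subgroup they generate; each cyclic subgroup of order d accounts for φ(d) elements.
Cyclic subgroups by order — order 1: 1; order 2: 1; order 3: 1; order 4: 1; order 6: 1; order 9: 1; order 12: 1; order 18: 1; order 36: 1.
Total: 9.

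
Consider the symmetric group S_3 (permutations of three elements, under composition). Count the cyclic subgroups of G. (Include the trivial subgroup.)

5

Group the elements of G by the cyclic subgroup they generate; each cyclic subgroup of order d accounts for φ(d) elements.
Cyclic subgroups by order — order 1: 1; order 2: 3; order 3: 1.
Total: 5.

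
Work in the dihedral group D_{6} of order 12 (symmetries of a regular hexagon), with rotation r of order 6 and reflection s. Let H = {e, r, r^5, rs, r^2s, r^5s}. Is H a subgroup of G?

No

Closure fails: r^5 · r^5 = r^4 ∉ H. So H is not a subgroup.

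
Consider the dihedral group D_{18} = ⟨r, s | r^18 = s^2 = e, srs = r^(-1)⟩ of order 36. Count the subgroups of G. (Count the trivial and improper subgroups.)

45

|G| = 36, so by Lagrange every subgroup order divides 36. Divisors: 1, 2, 3, 4, 6, 9, 12, 18, 36.
Subgroups by order — order 1: 1; order 2: 19; order 3: 1; order 4: 9; order 6: 7; order 9: 1; order 12: 3; order 18: 3; order 36: 1.
Total: 1 + 19 + 1 + 9 + 7 + 1 + 3 + 3 + 1 = 45.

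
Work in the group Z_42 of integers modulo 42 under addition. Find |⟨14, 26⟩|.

21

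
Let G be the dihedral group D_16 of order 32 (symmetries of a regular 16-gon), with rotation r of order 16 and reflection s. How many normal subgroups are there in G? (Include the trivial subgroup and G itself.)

8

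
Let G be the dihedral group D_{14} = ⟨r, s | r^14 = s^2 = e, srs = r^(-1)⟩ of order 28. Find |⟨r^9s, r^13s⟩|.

|⟨r^9s⟩| = 2 and |⟨r^13s⟩| = 2, so |H| is a multiple of lcm(2, 2) = 2 and divides |G| = 28.
Closing under the operation: H = {e, r^2, r^4, r^6, r^8, r^10, r^12, rs, r^3s, r^5s, r^7s, r^9s, r^11s, r^13s}, so |H| = 14.

14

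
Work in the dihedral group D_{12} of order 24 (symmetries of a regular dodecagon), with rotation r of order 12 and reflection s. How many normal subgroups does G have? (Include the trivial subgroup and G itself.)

9

G has 34 subgroups. Checking conjugation-invariance by order — order 1: 1/1 normal; order 2: 1/13 normal; order 3: 1/1 normal; order 4: 1/7 normal; order 6: 1/5 normal; order 8: 0/3 normal; order 12: 3/3 normal; order 24: 1/1 normal.
Total normal subgroups: 9.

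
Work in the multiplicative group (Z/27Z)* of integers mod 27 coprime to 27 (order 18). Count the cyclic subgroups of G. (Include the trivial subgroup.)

6

Group the elements of G by the cyclic subgroup they generate; each cyclic subgroup of order d accounts for φ(d) elements.
Cyclic subgroups by order — order 1: 1; order 2: 1; order 3: 1; order 6: 1; order 9: 1; order 18: 1.
Total: 6.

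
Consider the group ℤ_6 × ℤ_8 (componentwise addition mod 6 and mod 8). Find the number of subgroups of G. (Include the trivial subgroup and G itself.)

|G| = 48, so by Lagrange every subgroup order divides 48. Divisors: 1, 2, 3, 4, 6, 8, 12, 16, 24, 48.
Subgroups by order — order 1: 1; order 2: 3; order 3: 1; order 4: 3; order 6: 3; order 8: 3; order 12: 3; order 16: 1; order 24: 3; order 48: 1.
Total: 1 + 3 + 1 + 3 + 3 + 3 + 3 + 1 + 3 + 1 = 22.

22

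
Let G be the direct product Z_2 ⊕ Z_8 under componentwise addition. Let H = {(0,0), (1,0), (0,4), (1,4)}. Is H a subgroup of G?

Yes

|H| = 4 divides |G| = 16, consistent with Lagrange.
H contains the identity, every element's inverse is in H, and H is closed under +: it is a subgroup.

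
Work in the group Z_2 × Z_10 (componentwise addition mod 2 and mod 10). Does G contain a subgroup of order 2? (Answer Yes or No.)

Yes

2 | 20. A subgroup of order 2 is {(0,0), (0,5)}.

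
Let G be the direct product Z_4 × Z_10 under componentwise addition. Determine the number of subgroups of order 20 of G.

3

|G| = 40 and 20 | 40, so subgroups of order 20 are possible by Lagrange.
The subgroups of order 20 are: {(0,0), (0,1), (0,2), (0,3), (0,4), (0,5), (0,6), (0,7), (0,8), (0,9), (2,0), (2,1), (2,2), (2,3), (2,4), (2,5), (2,6), (2,7), (2,8), (2,9)}; {(0,0), (0,2), (0,4), (0,6), (0,8), (1,0), (1,2), (1,4), (1,6), (1,8), (2,0), (2,2), (2,4), (2,6), (2,8), (3,0), (3,2), (3,4), (3,6), (3,8)}; {(0,0), (0,2), (0,4), (0,6), (0,8), (1,1), (1,3), (1,5), (1,7), (1,9), (2,0), (2,2), (2,4), (2,6), (2,8), (3,1), (3,3), (3,5), (3,7), (3,9)}.
So G has 3 subgroups of order 20.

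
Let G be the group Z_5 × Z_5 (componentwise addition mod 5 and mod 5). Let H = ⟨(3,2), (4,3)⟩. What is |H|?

25

|⟨(3,2)⟩| = 5 and |⟨(4,3)⟩| = 5, so |H| is a multiple of lcm(5, 5) = 5 and divides |G| = 25.
Closing {(3,2), (4,3)} under the group operation gives all of G, so |H| = 25.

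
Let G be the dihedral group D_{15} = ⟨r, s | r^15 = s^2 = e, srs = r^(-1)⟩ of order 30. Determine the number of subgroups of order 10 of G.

3

|G| = 30 and 10 | 30, so subgroups of order 10 are possible by Lagrange.
The subgroups of order 10 are: {e, r^3, r^6, r^9, r^12, rs, r^4s, r^7s, r^10s, r^13s}; {e, r^3, r^6, r^9, r^12, r^2s, r^5s, r^8s, r^11s, r^14s}; {e, r^3, r^6, r^9, r^12, s, r^3s, r^6s, r^9s, r^12s}.
So G has 3 subgroups of order 10.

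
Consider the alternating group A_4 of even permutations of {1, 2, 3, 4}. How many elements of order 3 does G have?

8

The elements of order 3 are: (2 3 4), (2 4 3), (1 2 3), (1 2 4), (1 3 2), (1 3 4), (1 4 2), (1 4 3).
That's 8.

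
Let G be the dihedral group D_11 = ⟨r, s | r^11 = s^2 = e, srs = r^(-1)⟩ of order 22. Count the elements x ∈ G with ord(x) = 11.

10

Enumerating element orders in G gives 10 elements of order 11.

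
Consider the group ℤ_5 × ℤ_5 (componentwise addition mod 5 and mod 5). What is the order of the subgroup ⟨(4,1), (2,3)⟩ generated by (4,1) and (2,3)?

5

|⟨(4,1)⟩| = 5 and |⟨(2,3)⟩| = 5, so |H| is a multiple of lcm(5, 5) = 5 and divides |G| = 25.
Closing under the operation: H = {(0,0), (1,4), (2,3), (3,2), (4,1)}, so |H| = 5.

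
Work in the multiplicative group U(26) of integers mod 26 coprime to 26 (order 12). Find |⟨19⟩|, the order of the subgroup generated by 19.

Compute successive powers of 19 mod 26: 19, 23, 21, 9, 15, 25, 7, 3, …; 19^12 ≡ 1 (mod 26).
So |⟨19⟩| = 12.

12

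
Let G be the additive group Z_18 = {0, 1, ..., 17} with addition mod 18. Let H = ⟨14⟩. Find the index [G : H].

|⟨14⟩| = 9 and |G| = 18.
By Lagrange, [G : H] = |G|/|H| = 18/9 = 2.

2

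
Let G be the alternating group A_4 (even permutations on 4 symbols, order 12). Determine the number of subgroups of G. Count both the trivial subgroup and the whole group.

|G| = 12, so by Lagrange every subgroup order divides 12. Divisors: 1, 2, 3, 4, 6, 12.
Subgroups by order — order 1: 1; order 2: 3; order 3: 4; order 4: 1; order 6: 0; order 12: 1.
Total: 1 + 3 + 4 + 1 + 0 + 1 = 10.

10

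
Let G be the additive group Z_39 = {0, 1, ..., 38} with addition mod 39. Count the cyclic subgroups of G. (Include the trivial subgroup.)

A cyclic subgroup of order d is generated by each of its φ(d) elements of order d, so the cyclic subgroups of order d number (#elements of order d)/φ(d).
Cyclic subgroups by order — order 1: 1; order 3: 1; order 13: 1; order 39: 1.
Total: 4.

4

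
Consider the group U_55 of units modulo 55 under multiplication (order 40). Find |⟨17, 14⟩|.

20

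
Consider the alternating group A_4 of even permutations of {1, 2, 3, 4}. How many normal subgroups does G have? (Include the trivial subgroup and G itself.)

G has 10 subgroups. Checking conjugation-invariance by order — order 1: 1/1 normal; order 2: 0/3 normal; order 3: 0/4 normal; order 4: 1/1 normal; order 12: 1/1 normal.
Total normal subgroups: 3.

3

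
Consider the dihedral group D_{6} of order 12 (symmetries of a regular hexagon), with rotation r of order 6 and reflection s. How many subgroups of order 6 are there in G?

|G| = 12 and 6 | 12, so subgroups of order 6 are possible by Lagrange.
The subgroups of order 6 are: {e, r, r^2, r^3, r^4, r^5}; {e, r^2, r^4, s, r^2s, r^4s}; {e, r^2, r^4, rs, r^3s, r^5s}.
So G has 3 subgroups of order 6.

3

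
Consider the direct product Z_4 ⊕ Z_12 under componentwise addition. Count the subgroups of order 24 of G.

|G| = 48 and 24 | 48, so subgroups of order 24 are possible by Lagrange.
The subgroups of order 24 are: {(0,0), (0,1), (0,2), (0,3), (0,4), (0,5), (0,6), (0,7), (0,8), (0,9), (0,10), (0,11), (2,0), (2,1), (2,2), (2,3), (2,4), (2,5), (2,6), (2,7), (2,8), (2,9), (2,10), (2,11)}; {(0,0), (0,2), (0,4), (0,6), (0,8), (0,10), (1,0), (1,2), (1,4), (1,6), (1,8), (1,10), (2,0), (2,2), (2,4), (2,6), (2,8), (2,10), (3,0), (3,2), (3,4), (3,6), (3,8), (3,10)}; {(0,0), (0,2), (0,4), (0,6), (0,8), (0,10), (1,1), (1,3), (1,5), (1,7), (1,9), (1,11), (2,0), (2,2), (2,4), (2,6), (2,8), (2,10), (3,1), (3,3), (3,5), (3,7), (3,9), (3,11)}.
So G has 3 subgroups of order 24.

3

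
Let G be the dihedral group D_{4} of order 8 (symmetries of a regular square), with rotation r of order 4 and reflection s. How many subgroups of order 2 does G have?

|G| = 8 and 2 | 8, so subgroups of order 2 are possible by Lagrange.
The subgroups of order 2 are: {e, r^2}; {e, r^2s}; {e, r^3s}; {e, rs}; … (5 in all).
So G has 5 subgroups of order 2.

5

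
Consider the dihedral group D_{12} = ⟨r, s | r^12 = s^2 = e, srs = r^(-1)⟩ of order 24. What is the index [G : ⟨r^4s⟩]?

12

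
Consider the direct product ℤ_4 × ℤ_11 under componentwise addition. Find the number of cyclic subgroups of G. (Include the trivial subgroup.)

6

Group the elements of G by the cyclic subgroup they generate; each cyclic subgroup of order d accounts for φ(d) elements.
Cyclic subgroups by order — order 1: 1; order 2: 1; order 4: 1; order 11: 1; order 22: 1; order 44: 1.
Total: 6.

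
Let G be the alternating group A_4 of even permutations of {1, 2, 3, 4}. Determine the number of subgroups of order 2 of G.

3

|G| = 12 and 2 | 12, so subgroups of order 2 are possible by Lagrange.
The subgroups of order 2 are: {e, (1 2)(3 4)}; {e, (1 3)(2 4)}; {e, (1 4)(2 3)}.
So G has 3 subgroups of order 2.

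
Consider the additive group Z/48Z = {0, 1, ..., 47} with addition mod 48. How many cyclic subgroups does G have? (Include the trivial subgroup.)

10

Group the elements of G by the cyclic subgroup they generate; each cyclic subgroup of order d accounts for φ(d) elements.
Cyclic subgroups by order — order 1: 1; order 2: 1; order 3: 1; order 4: 1; order 6: 1; order 8: 1; order 12: 1; order 16: 1; order 24: 1; order 48: 1.
Total: 10.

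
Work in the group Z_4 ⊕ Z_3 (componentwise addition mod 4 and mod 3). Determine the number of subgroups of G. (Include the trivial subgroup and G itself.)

|G| = 12, so by Lagrange every subgroup order divides 12. Divisors: 1, 2, 3, 4, 6, 12.
Subgroups by order — order 1: 1; order 2: 1; order 3: 1; order 4: 1; order 6: 1; order 12: 1.
Total: 1 + 1 + 1 + 1 + 1 + 1 = 6.

6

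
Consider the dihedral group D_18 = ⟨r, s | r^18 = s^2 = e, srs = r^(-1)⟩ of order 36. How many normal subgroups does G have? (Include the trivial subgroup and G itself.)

9

G has 45 subgroups. Checking conjugation-invariance by order — order 1: 1/1 normal; order 2: 1/19 normal; order 3: 1/1 normal; order 4: 0/9 normal; order 6: 1/7 normal; order 9: 1/1 normal; order 12: 0/3 normal; order 18: 3/3 normal; order 36: 1/1 normal.
Total normal subgroups: 9.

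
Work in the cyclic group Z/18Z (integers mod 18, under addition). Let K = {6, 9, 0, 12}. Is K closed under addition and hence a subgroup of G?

|K| = 4 does not divide |G| = 18, so by Lagrange K is not a subgroup.

No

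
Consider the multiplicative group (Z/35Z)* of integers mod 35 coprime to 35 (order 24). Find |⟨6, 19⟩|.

12

|⟨6⟩| = 2 and |⟨19⟩| = 6, so |H| is a multiple of lcm(2, 6) = 6 and divides |G| = 24.
Closing under the operation: H = {1, 4, 6, 9, 11, 16, 19, 24, 26, 29, 31, 34}, so |H| = 12.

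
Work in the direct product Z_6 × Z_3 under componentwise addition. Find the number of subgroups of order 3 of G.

|G| = 18 and 3 | 18, so subgroups of order 3 are possible by Lagrange.
The subgroups of order 3 are: {(0,0), (0,1), (0,2)}; {(0,0), (2,0), (4,0)}; {(0,0), (2,1), (4,2)}; {(0,0), (2,2), (4,1)}.
So G has 4 subgroups of order 3.

4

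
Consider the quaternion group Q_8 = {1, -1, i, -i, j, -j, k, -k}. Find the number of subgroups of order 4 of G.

3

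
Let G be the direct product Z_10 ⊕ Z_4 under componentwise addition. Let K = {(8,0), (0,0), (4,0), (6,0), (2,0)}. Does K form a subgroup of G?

Yes

|K| = 5 divides |G| = 40, consistent with Lagrange.
K contains the identity, every element's inverse is in K, and K is closed under +: it is a subgroup.
In fact K = ⟨(4,0)⟩.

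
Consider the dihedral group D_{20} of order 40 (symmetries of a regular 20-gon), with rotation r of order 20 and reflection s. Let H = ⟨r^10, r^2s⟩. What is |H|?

4

|⟨r^10⟩| = 2 and |⟨r^2s⟩| = 2, so |H| is a multiple of lcm(2, 2) = 2 and divides |G| = 40.
Closing under the operation: H = {e, r^10, r^2s, r^12s}, so |H| = 4.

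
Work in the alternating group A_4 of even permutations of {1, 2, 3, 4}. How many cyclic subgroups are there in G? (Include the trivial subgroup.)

Each element a generates a cyclic subgroup ⟨a⟩; distinct elements may generate the same one (a cyclic group of order d has φ(d) generators).
Cyclic subgroups by order — order 1: 1; order 2: 3; order 3: 4.
Total: 8.

8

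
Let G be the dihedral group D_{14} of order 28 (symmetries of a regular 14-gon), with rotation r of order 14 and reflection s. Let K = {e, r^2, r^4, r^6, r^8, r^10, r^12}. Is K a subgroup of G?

Yes

|K| = 7 divides |G| = 28, consistent with Lagrange.
K contains the identity, every element's inverse is in K, and K is closed under ·: it is a subgroup.
In fact K = ⟨r^4⟩.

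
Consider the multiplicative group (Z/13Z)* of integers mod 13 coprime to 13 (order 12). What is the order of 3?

3

Compute successive powers of 3 mod 13: 3, 9, 1; 3^3 ≡ 1 (mod 13).
So |⟨3⟩| = 3.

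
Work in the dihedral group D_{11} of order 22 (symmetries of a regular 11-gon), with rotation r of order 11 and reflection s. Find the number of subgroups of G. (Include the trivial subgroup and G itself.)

14

|G| = 22, so by Lagrange every subgroup order divides 22. Divisors: 1, 2, 11, 22.
Subgroups by order — order 1: 1; order 2: 11; order 11: 1; order 22: 1.
Total: 1 + 11 + 1 + 1 = 14.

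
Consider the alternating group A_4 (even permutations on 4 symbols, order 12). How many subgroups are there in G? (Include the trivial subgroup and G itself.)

|G| = 12, so by Lagrange every subgroup order divides 12. Divisors: 1, 2, 3, 4, 6, 12.
Subgroups by order — order 1: 1; order 2: 3; order 3: 4; order 4: 1; order 6: 0; order 12: 1.
Total: 1 + 3 + 4 + 1 + 0 + 1 = 10.

10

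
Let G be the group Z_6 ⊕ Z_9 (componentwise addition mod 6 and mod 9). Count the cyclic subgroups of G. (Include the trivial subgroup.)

Group the elements of G by the cyclic subgroup they generate; each cyclic subgroup of order d accounts for φ(d) elements.
Cyclic subgroups by order — order 1: 1; order 2: 1; order 3: 4; order 6: 4; order 9: 3; order 18: 3.
Total: 16.

16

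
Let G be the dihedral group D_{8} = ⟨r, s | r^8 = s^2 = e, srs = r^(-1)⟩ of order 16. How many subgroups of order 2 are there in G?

|G| = 16 and 2 | 16, so subgroups of order 2 are possible by Lagrange.
The subgroups of order 2 are: {e, r^2s}; {e, r^3s}; {e, r^4}; {e, r^4s}; … (9 in all).
So G has 9 subgroups of order 2.

9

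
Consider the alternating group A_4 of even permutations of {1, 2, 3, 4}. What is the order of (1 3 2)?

3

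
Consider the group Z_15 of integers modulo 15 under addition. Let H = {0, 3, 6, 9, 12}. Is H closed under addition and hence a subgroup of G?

Yes

|H| = 5 divides |G| = 15, consistent with Lagrange.
H contains the identity, every element's inverse is in H, and H is closed under +: it is a subgroup.
In fact H = ⟨3⟩.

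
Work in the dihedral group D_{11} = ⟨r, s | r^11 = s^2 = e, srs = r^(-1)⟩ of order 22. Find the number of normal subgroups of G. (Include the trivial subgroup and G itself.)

G has 14 subgroups. Checking conjugation-invariance by order — order 1: 1/1 normal; order 2: 0/11 normal; order 11: 1/1 normal; order 22: 1/1 normal.
Total normal subgroups: 3.

3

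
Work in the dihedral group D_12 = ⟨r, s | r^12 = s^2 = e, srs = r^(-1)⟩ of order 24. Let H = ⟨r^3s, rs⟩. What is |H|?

12

|⟨r^3s⟩| = 2 and |⟨rs⟩| = 2, so |H| is a multiple of lcm(2, 2) = 2 and divides |G| = 24.
Closing under the operation: H = {e, r^2, r^4, r^6, r^8, r^10, rs, r^3s, r^5s, r^7s, r^9s, r^11s}, so |H| = 12.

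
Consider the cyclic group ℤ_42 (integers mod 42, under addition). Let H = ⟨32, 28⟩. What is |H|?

21

|⟨32⟩| = 21 and |⟨28⟩| = 3, so |H| is a multiple of lcm(21, 3) = 21 and divides |G| = 42.
Closing under the operation: H = {0, 2, 4, 6, 8, 10, 12, 14, 16, 18, 20, 22, 24, 26, 28, 30, 32, 34, 36, 38, 40}, so |H| = 21.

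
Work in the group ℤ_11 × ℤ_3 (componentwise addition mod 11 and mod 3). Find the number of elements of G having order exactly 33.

20

An element (a,b) has order lcm(ord(a), ord(b)); count pairs with lcm equal to 33.
Enumerating gives 20 such elements.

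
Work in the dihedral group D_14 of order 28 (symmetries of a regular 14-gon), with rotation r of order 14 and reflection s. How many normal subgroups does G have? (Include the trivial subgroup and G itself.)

G has 28 subgroups. Checking conjugation-invariance by order — order 1: 1/1 normal; order 2: 1/15 normal; order 4: 0/7 normal; order 7: 1/1 normal; order 14: 3/3 normal; order 28: 1/1 normal.
Total normal subgroups: 7.

7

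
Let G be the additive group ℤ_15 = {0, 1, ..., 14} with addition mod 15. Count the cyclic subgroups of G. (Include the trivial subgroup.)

A cyclic subgroup of order d is generated by each of its φ(d) elements of order d, so the cyclic subgroups of order d number (#elements of order d)/φ(d).
Cyclic subgroups by order — order 1: 1; order 3: 1; order 5: 1; order 15: 1.
Total: 4.

4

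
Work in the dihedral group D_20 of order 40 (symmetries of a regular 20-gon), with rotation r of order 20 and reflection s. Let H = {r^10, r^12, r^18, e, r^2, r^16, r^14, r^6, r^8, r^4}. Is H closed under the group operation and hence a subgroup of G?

Yes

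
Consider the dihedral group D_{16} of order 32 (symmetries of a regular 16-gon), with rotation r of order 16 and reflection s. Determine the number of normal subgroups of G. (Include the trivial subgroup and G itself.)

G has 36 subgroups. Checking conjugation-invariance by order — order 1: 1/1 normal; order 2: 1/17 normal; order 4: 1/9 normal; order 8: 1/5 normal; order 16: 3/3 normal; order 32: 1/1 normal.
Total normal subgroups: 8.

8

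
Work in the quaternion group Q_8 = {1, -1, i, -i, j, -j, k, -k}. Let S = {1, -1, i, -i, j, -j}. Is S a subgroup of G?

|S| = 6 does not divide |G| = 8, so by Lagrange S is not a subgroup.

No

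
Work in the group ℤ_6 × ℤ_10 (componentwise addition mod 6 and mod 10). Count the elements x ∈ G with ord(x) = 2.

An element (a,b) has order lcm(ord(a), ord(b)); count pairs with lcm equal to 2.
Enumerating gives 3 such elements.

3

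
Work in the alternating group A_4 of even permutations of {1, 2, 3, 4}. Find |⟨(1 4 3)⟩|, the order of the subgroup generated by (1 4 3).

3

Computing powers of (1 4 3): the smallest k with ((1 4 3))^k = e is k = 3.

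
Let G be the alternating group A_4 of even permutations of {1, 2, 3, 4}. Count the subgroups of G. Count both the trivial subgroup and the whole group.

10

|G| = 12, so by Lagrange every subgroup order divides 12. Divisors: 1, 2, 3, 4, 6, 12.
Subgroups by order — order 1: 1; order 2: 3; order 3: 4; order 4: 1; order 6: 0; order 12: 1.
Total: 1 + 3 + 4 + 1 + 0 + 1 = 10.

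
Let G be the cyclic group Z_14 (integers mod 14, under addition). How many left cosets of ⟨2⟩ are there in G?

|⟨2⟩| = 7 and |G| = 14.
By Lagrange, [G : H] = |G|/|H| = 14/7 = 2.

2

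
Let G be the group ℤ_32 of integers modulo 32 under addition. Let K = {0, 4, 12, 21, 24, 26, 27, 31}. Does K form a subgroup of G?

No

4 ∈ K but its inverse 28 ∉ K, so K is not a subgroup.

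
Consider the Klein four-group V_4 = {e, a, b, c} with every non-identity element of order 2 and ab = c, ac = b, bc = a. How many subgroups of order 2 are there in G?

3

|G| = 4 and 2 | 4, so subgroups of order 2 are possible by Lagrange.
The subgroups of order 2 are: {e, a}; {e, b}; {e, c}.
So G has 3 subgroups of order 2.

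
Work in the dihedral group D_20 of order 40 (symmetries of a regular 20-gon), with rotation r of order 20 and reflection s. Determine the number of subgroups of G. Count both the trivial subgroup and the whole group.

48

|G| = 40, so by Lagrange every subgroup order divides 40. Divisors: 1, 2, 4, 5, 8, 10, 20, 40.
Subgroups by order — order 1: 1; order 2: 21; order 4: 11; order 5: 1; order 8: 5; order 10: 5; order 20: 3; order 40: 1.
Total: 1 + 21 + 11 + 1 + 5 + 5 + 3 + 1 = 48.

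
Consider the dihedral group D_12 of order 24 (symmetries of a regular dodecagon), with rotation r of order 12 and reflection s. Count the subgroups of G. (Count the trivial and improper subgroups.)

34

|G| = 24, so by Lagrange every subgroup order divides 24. Divisors: 1, 2, 3, 4, 6, 8, 12, 24.
Subgroups by order — order 1: 1; order 2: 13; order 3: 1; order 4: 7; order 6: 5; order 8: 3; order 12: 3; order 24: 1.
Total: 1 + 13 + 1 + 7 + 5 + 3 + 3 + 1 = 34.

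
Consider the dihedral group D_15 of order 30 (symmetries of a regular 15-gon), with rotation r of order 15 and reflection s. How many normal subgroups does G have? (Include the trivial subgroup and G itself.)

5

G has 28 subgroups. Checking conjugation-invariance by order — order 1: 1/1 normal; order 2: 0/15 normal; order 3: 1/1 normal; order 5: 1/1 normal; order 6: 0/5 normal; order 10: 0/3 normal; order 15: 1/1 normal; order 30: 1/1 normal.
Total normal subgroups: 5.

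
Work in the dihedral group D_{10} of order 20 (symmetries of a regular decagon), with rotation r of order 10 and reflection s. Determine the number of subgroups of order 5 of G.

1

|G| = 20 and 5 | 20, so subgroups of order 5 are possible by Lagrange.
The subgroups of order 5 are: {e, r^2, r^4, r^6, r^8}.
So G has 1 subgroup of order 5.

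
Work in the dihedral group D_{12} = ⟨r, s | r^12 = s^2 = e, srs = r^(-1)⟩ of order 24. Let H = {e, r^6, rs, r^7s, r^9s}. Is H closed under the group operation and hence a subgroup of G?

No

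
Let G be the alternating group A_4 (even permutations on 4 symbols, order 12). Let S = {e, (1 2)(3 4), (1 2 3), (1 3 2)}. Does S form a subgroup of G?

No

Closure fails: (1 3 2) ∘ (1 2)(3 4) = (2 3 4) ∉ S. So S is not a subgroup.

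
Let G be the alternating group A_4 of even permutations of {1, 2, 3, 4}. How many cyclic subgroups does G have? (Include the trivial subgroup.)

8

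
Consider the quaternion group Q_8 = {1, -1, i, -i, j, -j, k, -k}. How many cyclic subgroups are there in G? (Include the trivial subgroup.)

5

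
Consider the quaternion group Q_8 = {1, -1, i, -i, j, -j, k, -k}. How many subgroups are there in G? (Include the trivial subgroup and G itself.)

|G| = 8, so by Lagrange every subgroup order divides 8. Divisors: 1, 2, 4, 8.
Subgroups by order — order 1: 1; order 2: 1; order 4: 3; order 8: 1.
Total: 1 + 1 + 3 + 1 = 6.

6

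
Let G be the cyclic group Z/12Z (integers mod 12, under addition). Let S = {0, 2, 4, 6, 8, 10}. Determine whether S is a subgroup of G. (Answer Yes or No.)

|S| = 6 divides |G| = 12, consistent with Lagrange.
S contains the identity, every element's inverse is in S, and S is closed under +: it is a subgroup.
In fact S = ⟨2⟩.

Yes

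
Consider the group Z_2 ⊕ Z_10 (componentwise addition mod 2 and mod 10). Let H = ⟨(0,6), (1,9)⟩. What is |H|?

|⟨(0,6)⟩| = 5 and |⟨(1,9)⟩| = 10, so |H| is a multiple of lcm(5, 10) = 10 and divides |G| = 20.
Closing under the operation: H = {(0,0), (0,2), (0,4), (0,6), (0,8), (1,1), (1,3), (1,5), (1,7), (1,9)}, so |H| = 10.

10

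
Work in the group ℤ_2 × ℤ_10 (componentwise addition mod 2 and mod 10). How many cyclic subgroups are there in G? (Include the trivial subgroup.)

8

Each element a generates a cyclic subgroup ⟨a⟩; distinct elements may generate the same one (a cyclic group of order d has φ(d) generators).
Cyclic subgroups by order — order 1: 1; order 2: 3; order 5: 1; order 10: 3.
Total: 8.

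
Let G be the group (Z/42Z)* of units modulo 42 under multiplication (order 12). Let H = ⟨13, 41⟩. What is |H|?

|⟨13⟩| = 2 and |⟨41⟩| = 2, so |H| is a multiple of lcm(2, 2) = 2 and divides |G| = 12.
Closing under the operation: H = {1, 13, 29, 41}, so |H| = 4.

4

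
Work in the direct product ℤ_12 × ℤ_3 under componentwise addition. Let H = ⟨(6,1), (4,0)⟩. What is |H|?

18

|⟨(6,1)⟩| = 6 and |⟨(4,0)⟩| = 3, so |H| is a multiple of lcm(6, 3) = 6 and divides |G| = 36.
Closing under the operation: H = {(0,0), (0,1), (0,2), (2,0), (2,1), (2,2), (4,0), (4,1), (4,2), (6,0), (6,1), (6,2), (8,0), (8,1), (8,2), (10,0), (10,1), (10,2)}, so |H| = 18.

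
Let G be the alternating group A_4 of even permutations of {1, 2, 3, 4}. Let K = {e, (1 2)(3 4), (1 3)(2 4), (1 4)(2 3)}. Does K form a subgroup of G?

|K| = 4 divides |G| = 12, consistent with Lagrange.
K contains the identity, every element's inverse is in K, and K is closed under ∘: it is a subgroup.

Yes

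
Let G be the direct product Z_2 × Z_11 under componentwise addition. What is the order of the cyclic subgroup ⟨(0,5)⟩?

The order of (0,5) in Z_2 × Z_11 is lcm(ord(0) in Z_2, ord(5) in Z_11).
ord(0) = 1 and ord(5) = 11, so |⟨(0,5)⟩| = lcm(1, 11) = 11.

11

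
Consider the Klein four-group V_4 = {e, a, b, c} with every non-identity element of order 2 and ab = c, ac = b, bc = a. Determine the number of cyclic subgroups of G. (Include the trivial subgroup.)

Group the elements of G by the cyclic subgroup they generate; each cyclic subgroup of order d accounts for φ(d) elements.
Cyclic subgroups by order — order 1: 1; order 2: 3.
Total: 4.

4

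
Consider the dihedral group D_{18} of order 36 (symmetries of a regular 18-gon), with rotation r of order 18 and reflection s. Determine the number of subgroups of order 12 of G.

3

|G| = 36 and 12 | 36, so subgroups of order 12 are possible by Lagrange.
The subgroups of order 12 are: {e, r^3, r^6, r^9, r^12, r^15, rs, r^4s, r^7s, r^10s, r^13s, r^16s}; {e, r^3, r^6, r^9, r^12, r^15, r^2s, r^5s, r^8s, r^11s, r^14s, r^17s}; {e, r^3, r^6, r^9, r^12, r^15, s, r^3s, r^6s, r^9s, r^12s, r^15s}.
So G has 3 subgroups of order 12.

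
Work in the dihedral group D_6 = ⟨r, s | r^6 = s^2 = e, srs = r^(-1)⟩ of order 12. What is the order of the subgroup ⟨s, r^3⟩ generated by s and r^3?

4

|⟨s⟩| = 2 and |⟨r^3⟩| = 2, so |H| is a multiple of lcm(2, 2) = 2 and divides |G| = 12.
Closing under the operation: H = {e, r^3, s, r^3s}, so |H| = 4.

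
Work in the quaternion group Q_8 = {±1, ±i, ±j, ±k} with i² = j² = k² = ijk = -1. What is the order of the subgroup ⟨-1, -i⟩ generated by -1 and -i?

4

|⟨-1⟩| = 2 and |⟨-i⟩| = 4, so |H| is a multiple of lcm(2, 4) = 4 and divides |G| = 8.
Closing under the operation: H = {1, -1, i, -i}, so |H| = 4.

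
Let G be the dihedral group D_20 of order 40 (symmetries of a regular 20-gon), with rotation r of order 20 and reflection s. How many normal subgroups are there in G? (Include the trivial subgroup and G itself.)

G has 48 subgroups. Checking conjugation-invariance by order — order 1: 1/1 normal; order 2: 1/21 normal; order 4: 1/11 normal; order 5: 1/1 normal; order 8: 0/5 normal; order 10: 1/5 normal; order 20: 3/3 normal; order 40: 1/1 normal.
Total normal subgroups: 9.

9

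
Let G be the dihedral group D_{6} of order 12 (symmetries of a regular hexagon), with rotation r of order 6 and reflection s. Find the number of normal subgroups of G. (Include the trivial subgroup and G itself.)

G has 16 subgroups. Checking conjugation-invariance by order — order 1: 1/1 normal; order 2: 1/7 normal; order 3: 1/1 normal; order 4: 0/3 normal; order 6: 3/3 normal; order 12: 1/1 normal.
Total normal subgroups: 7.

7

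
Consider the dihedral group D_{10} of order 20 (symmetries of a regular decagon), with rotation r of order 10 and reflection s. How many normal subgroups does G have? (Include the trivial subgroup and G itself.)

G has 22 subgroups. Checking conjugation-invariance by order — order 1: 1/1 normal; order 2: 1/11 normal; order 4: 0/5 normal; order 5: 1/1 normal; order 10: 3/3 normal; order 20: 1/1 normal.
Total normal subgroups: 7.

7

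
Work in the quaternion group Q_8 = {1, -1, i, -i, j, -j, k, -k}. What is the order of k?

4

Computing powers of k: the smallest k with (k)^k = e is k = 4.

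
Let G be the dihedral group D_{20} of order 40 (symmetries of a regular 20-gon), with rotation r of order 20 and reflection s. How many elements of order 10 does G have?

4

The elements of order 10 are: r^2, r^6, r^14, r^18.
That's 4.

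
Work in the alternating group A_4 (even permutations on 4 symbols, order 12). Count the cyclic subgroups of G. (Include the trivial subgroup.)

8

Each element a generates a cyclic subgroup ⟨a⟩; distinct elements may generate the same one (a cyclic group of order d has φ(d) generators).
Cyclic subgroups by order — order 1: 1; order 2: 3; order 3: 4.
Total: 8.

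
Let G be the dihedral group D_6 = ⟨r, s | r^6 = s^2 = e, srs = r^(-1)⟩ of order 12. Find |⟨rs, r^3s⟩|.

|⟨rs⟩| = 2 and |⟨r^3s⟩| = 2, so |H| is a multiple of lcm(2, 2) = 2 and divides |G| = 12.
Closing under the operation: H = {e, r^2, r^4, rs, r^3s, r^5s}, so |H| = 6.

6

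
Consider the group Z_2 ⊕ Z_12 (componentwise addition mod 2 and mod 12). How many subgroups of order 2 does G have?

3

|G| = 24 and 2 | 24, so subgroups of order 2 are possible by Lagrange.
The subgroups of order 2 are: {(0,0), (0,6)}; {(0,0), (1,0)}; {(0,0), (1,6)}.
So G has 3 subgroups of order 2.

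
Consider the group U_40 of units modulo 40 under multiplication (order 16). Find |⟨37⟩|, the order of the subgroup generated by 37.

4

Compute successive powers of 37 mod 40: 37, 9, 13, 1; 37^4 ≡ 1 (mod 40).
So |⟨37⟩| = 4.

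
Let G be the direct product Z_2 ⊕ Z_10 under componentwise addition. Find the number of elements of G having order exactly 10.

An element (a,b) has order lcm(ord(a), ord(b)); count pairs with lcm equal to 10.
Enumerating gives 12 such elements.

12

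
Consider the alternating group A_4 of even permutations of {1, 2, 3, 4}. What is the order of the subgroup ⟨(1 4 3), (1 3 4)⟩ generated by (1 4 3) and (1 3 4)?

3

|⟨(1 4 3)⟩| = 3 and |⟨(1 3 4)⟩| = 3, so |H| is a multiple of lcm(3, 3) = 3 and divides |G| = 12.
Closing under the operation: H = {e, (1 3 4), (1 4 3)}, so |H| = 3.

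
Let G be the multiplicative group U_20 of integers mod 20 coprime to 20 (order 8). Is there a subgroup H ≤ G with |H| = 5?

5 does not divide |G| = 8, so by Lagrange no subgroup of order 5 exists.

No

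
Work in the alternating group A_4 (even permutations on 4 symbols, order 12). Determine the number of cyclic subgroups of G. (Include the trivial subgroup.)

8

Group the elements of G by the cyclic subgroup they generate; each cyclic subgroup of order d accounts for φ(d) elements.
Cyclic subgroups by order — order 1: 1; order 2: 3; order 3: 4.
Total: 8.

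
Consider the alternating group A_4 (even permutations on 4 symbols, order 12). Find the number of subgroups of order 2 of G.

3

|G| = 12 and 2 | 12, so subgroups of order 2 are possible by Lagrange.
The subgroups of order 2 are: {e, (1 2)(3 4)}; {e, (1 3)(2 4)}; {e, (1 4)(2 3)}.
So G has 3 subgroups of order 2.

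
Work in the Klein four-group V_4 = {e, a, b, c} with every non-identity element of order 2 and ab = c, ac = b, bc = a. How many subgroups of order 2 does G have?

|G| = 4 and 2 | 4, so subgroups of order 2 are possible by Lagrange.
The subgroups of order 2 are: {e, a}; {e, b}; {e, c}.
So G has 3 subgroups of order 2.

3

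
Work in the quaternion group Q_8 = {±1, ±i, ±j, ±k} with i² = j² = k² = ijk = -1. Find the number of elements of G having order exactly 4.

6

The elements of order 4 are: i, -i, j, -j, k, -k.
That's 6.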